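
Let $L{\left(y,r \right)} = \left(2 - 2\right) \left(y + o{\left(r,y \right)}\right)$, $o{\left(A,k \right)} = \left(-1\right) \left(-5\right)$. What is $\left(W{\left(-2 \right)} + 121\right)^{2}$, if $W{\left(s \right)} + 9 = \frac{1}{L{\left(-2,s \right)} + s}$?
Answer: $\frac{49729}{4} \approx 12432.0$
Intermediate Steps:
$o{\left(A,k \right)} = 5$
$L{\left(y,r \right)} = 0$ ($L{\left(y,r \right)} = \left(2 - 2\right) \left(y + 5\right) = 0 \left(5 + y\right) = 0$)
$W{\left(s \right)} = -9 + \frac{1}{s}$ ($W{\left(s \right)} = -9 + \frac{1}{0 + s} = -9 + \frac{1}{s}$)
$\left(W{\left(-2 \right)} + 121\right)^{2} = \left(\left(-9 + \frac{1}{-2}\right) + 121\right)^{2} = \left(\left(-9 - \frac{1}{2}\right) + 121\right)^{2} = \left(- \frac{19}{2} + 121\right)^{2} = \left(\frac{223}{2}\right)^{2} = \frac{49729}{4}$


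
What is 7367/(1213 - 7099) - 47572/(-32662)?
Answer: 2813417/13732038 ≈ 0.20488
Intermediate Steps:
7367/(1213 - 7099) - 47572/(-32662) = 7367/(-5886) - 47572*(-1/32662) = 7367*(-1/5886) + 3398/2333 = -7367/5886 + 3398/2333 = 2813417/13732038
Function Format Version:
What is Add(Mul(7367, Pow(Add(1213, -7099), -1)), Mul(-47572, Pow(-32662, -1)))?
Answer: Rational(2813417, 13732038) ≈ 0.20488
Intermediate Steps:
Add(Mul(7367, Pow(Add(1213, -7099), -1)), Mul(-47572, Pow(-32662, -1))) = Add(Mul(7367, Pow(-5886, -1)), Mul(-47572, Rational(-1, 32662))) = Add(Mul(7367, Rational(-1, 5886)), Rational(3398, 2333)) = Add(Rational(-7367, 5886), Rational(3398, 2333)) = Rational(2813417, 13732038)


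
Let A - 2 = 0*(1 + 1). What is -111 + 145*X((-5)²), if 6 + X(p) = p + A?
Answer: 2934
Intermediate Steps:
A = 2 (A = 2 + 0*(1 + 1) = 2 + 0*2 = 2 + 0 = 2)
X(p) = -4 + p (X(p) = -6 + (p + 2) = -6 + (2 + p) = -4 + p)
-111 + 145*X((-5)²) = -111 + 145*(-4 + (-5)²) = -111 + 145*(-4 + 25) = -111 + 145*21 = -111 + 3045 = 2934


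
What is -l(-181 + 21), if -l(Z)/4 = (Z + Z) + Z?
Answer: -1920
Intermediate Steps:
l(Z) = -12*Z (l(Z) = -4*((Z + Z) + Z) = -4*(2*Z + Z) = -12*Z)
-l(-181 + 21) = -(-12)*(-181 + 21) = -(-12)*(-160) = -1*1920 = -1920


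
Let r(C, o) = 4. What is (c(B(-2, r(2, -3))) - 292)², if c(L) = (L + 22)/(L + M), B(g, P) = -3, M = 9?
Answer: 3003289/36 ≈ 83425.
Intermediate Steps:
c(L) = (22 + L)/(9 + L) (c(L) = (L + 22)/(L + 9) = (22 + L)/(9 + L))
(c(B(-2, r(2, -3))) - 292)² = ((22 - 3)/(9 - 3) - 292)² = (19/6 - 292)² = (-1733/6)² = 3003289/36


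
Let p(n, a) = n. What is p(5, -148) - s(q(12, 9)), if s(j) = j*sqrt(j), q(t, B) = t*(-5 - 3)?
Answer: 5 + 384*I*sqrt(6) ≈ 5.0 + 940.6*I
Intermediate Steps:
q(t, B) = -8*t (q(t, B) = t*(-8) = -8*t)
s(j) = j**(3/2)
p(5, -148) - s(q(12, 9)) = 5 - (-8*12)**(3/2) = 5 - (-96)**(3/2) = 5 - (-384)*I*sqrt(6) = 5 + 384*I*sqrt(6)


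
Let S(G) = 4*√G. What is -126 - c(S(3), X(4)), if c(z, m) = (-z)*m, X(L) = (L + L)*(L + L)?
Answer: -126 + 256*√3 ≈ 317.40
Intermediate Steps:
X(L) = 4*L² (X(L) = (2*L)*(2*L) = 4*L²)
c(z, m) = -m*z
-126 - c(S(3), X(4)) = -126 - (-1)*4*4²*4*√3 = -126 - (-1)*4*16*4*√3 = -126 - (-1)*64*4*√3 = -126 - (-256)*√3 = -126 + 256*√3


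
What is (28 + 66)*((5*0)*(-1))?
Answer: 0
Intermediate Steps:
(28 + 66)*((5*0)*(-1)) = 94*(0*(-1)) = 94*0 = 0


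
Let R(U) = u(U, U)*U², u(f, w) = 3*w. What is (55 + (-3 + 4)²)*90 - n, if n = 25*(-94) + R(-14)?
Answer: 15622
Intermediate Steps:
R(U) = 3*U³ (R(U) = (3*U)*U² = 3*U³)
n = -10582 (n = 25*(-94) + 3*(-14)³ = -2350 + 3*(-2744) = -2350 - 8232 = -10582)
(55 + (-3 + 4)²)*90 - n = (55 + (-3 + 4)²)*90 - 1*(-10582) = (55 + 1²)*90 + 10582 = (55 + 1)*90 + 10582 = 56*90 + 10582 = 5040 + 10582 = 15622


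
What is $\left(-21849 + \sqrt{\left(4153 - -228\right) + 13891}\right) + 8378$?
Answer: $-13471 + 4 \sqrt{1142} \approx -13336.0$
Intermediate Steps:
$\left(-21849 + \sqrt{\left(4153 - -228\right) + 13891}\right) + 8378 = \left(-21849 + \sqrt{\left(4153 + 228\right) + 13891}\right) + 8378 = \left(-21849 + \sqrt{4381 + 13891}\right) + 8378 = \left(-21849 + \sqrt{18272}\right) + 8378 = \left(-21849 + 4 \sqrt{1142}\right) + 8378 = -13471 + 4 \sqrt{1142}$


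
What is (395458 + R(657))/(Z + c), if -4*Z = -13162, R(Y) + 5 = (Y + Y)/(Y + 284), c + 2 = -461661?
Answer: -744245174/862657045 ≈ -0.86274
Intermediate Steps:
c = -461663 (c = -2 - 461661 = -461663)
R(Y) = -5 + 2*Y/(284 + Y) (R(Y) = -5 + (Y + Y)/(Y + 284) = -5 + (2*Y)/(284 + Y) = -5 + 2*Y/(284 + Y))
Z = 6581/2 (Z = -¼*(-13162) = 6581/2 ≈ 3290.5)
(395458 + R(657))/(Z + c) = (395458 + (-1420 - 3*657)/(284 + 657))/(6581/2 - 461663) = (395458 + (-1420 - 1971)/941)/(-916745/2) = (395458 + (1/941)*(-3391))*(-2/916745) = (395458 - 3391/941)*(-2/916745) = (372122587/941)*(-2/916745) = -744245174/862657045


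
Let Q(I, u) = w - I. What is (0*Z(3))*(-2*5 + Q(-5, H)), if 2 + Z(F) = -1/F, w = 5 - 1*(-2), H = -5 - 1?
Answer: 0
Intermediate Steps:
H = -6
w = 7 (w = 5 + 2 = 7)
Z(F) = -2 - 1/F
Q(I, u) = 7 - I
(0*Z(3))*(-2*5 + Q(-5, H)) = (0*(-2 - 1/3))*(-2*5 + (7 - 1*(-5))) = (0*(-2 - 1*⅓))*(-10 + (7 + 5)) = (0*(-2 - ⅓))*(-10 + 12) = (0*(-7/3))*2 = 0*2 = 0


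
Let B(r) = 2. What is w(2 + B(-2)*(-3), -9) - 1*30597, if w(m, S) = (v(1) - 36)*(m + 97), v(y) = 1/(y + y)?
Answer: -67797/2 ≈ -33899.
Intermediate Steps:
v(y) = 1/(2*y)
w(m, S) = -6887/2 - 71*m/2 (w(m, S) = ((½)/1 - 36)*(m + 97) = ((½)*1 - 36)*(97 + m) = (½ - 36)*(97 + m) = -71*(97 + m)/2 = -6887/2 - 71*m/2)
w(2 + B(-2)*(-3), -9) - 1*30597 = (-6887/2 - 71*(2 + 2*(-3))/2) - 1*30597 = (-6887/2 - 71*(2 - 6)/2) - 30597 = (-6887/2 - 71/2*(-4)) - 30597 = (-6887/2 + 142) - 30597 = -6603/2 - 30597 = -67797/2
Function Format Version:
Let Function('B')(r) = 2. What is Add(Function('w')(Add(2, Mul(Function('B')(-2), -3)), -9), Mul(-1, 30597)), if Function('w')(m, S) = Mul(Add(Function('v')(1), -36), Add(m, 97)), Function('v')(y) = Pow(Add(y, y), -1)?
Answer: Rational(-67797, 2) ≈ -33899.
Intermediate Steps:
Function('v')(y) = Mul(Rational(1, 2), Pow(y, -1)) (Function('v')(y) = Pow(Mul(2, y), -1) = Mul(Rational(1, 2), Pow(y, -1)))
Function('w')(m, S) = Add(Rational(-6887, 2), Mul(Rational(-71, 2), m)) (Function('w')(m, S) = Mul(Add(Mul(Rational(1, 2), Pow(1, -1)), -36), Add(m, 97)) = Mul(Add(Mul(Rational(1, 2), 1), -36), Add(97, m)) = Mul(Add(Rational(1, 2), -36), Add(97, m)) = Mul(Rational(-71, 2), Add(97, m)) = Add(Rational(-6887, 2), Mul(Rational(-71, 2), m)))
Add(Function('w')(Add(2, Mul(Function('B')(-2), -3)), -9), Mul(-1, 30597)) = Add(Add(Rational(-6887, 2), Mul(Rational(-71, 2), Add(2, Mul(2, -3)))), Mul(-1, 30597)) = Add(Add(Rational(-6887, 2), Mul(Rational(-71, 2), Add(2, -6))), -30597) = Add(Add(Rational(-6887, 2), Mul(Rational(-71, 2), -4)), -30597) = Add(Add(Rational(-6887, 2), 142), -30597) = Add(Rational(-6603, 2), -30597) = Rational(-67797, 2)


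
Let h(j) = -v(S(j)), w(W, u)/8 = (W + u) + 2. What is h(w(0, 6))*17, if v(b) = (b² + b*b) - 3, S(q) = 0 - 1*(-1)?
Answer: 17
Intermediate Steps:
S(q) = 1 (S(q) = 0 + 1 = 1)
v(b) = -3 + 2*b² (v(b) = (b² + b²) - 3 = 2*b² - 3 = -3 + 2*b²)
w(W, u) = 16 + 8*W + 8*u (w(W, u) = 8*((W + u) + 2) = 8*(2 + W + u) = 16 + 8*W + 8*u)
h(j) = 1 (h(j) = -(-3 + 2*1²) = -(-3 + 2*1) = -(-3 + 2) = -1*(-1) = 1)
h(w(0, 6))*17 = 1*17 = 17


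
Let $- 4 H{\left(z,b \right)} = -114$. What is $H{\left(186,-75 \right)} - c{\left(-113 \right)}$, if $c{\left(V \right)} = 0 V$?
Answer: $\frac{57}{2} \approx 28.5$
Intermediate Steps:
$c{\left(V \right)} = 0$
$H{\left(z,b \right)} = \frac{57}{2}$ ($H{\left(z,b \right)} = \left(- \frac{1}{4}\right) \left(-114\right) = \frac{57}{2}$)
$H{\left(186,-75 \right)} - c{\left(-113 \right)} = \frac{57}{2} - 0 = \frac{57}{2} + 0 = \frac{57}{2}$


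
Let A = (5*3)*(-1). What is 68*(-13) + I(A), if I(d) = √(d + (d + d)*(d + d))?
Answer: -884 + √885 ≈ -854.25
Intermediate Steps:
A = -15 (A = 15*(-1) = -15)
I(d) = √(d + 4*d²) (I(d) = √(d + (2*d)*(2*d)) = √(d + 4*d²))
68*(-13) + I(A) = 68*(-13) + √(-15*(1 + 4*(-15))) = -884 + √(-15*(1 - 60)) = -884 + √(-15*(-59)) = -884 + √885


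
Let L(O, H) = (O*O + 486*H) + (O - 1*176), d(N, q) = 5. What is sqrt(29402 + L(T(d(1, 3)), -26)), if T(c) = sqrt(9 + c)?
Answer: sqrt(16604 + sqrt(14)) ≈ 128.87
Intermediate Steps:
L(O, H) = -176 + O + O**2 + 486*H (L(O, H) = (O**2 + 486*H) + (O - 176) = (O**2 + 486*H) + (-176 + O) = -176 + O + O**2 + 486*H)
sqrt(29402 + L(T(d(1, 3)), -26)) = sqrt(29402 + (-176 + sqrt(9 + 5) + (sqrt(9 + 5))**2 + 486*(-26))) = sqrt(29402 + (-176 + sqrt(14) + (sqrt(14))**2 - 12636)) = sqrt(29402 + (-176 + sqrt(14) + 14 - 12636)) = sqrt(29402 + (-12798 + sqrt(14))) = sqrt(16604 + sqrt(14))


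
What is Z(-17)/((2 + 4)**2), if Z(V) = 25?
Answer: 25/36 ≈ 0.69444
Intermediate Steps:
Z(-17)/((2 + 4)**2) = 25/((2 + 4)**2) = 25/(6**2) = 25/36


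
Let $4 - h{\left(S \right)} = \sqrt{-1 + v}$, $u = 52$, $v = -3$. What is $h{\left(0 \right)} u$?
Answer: $208 - 104 i \approx 208.0 - 104.0 i$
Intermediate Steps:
$h{\left(S \right)} = 4 - 2 i$ ($h{\left(S \right)} = 4 - \sqrt{-1 - 3} = 4 - \sqrt{-4} = 4 - 2 i$)
$h{\left(0 \right)} u = \left(4 - 2 i\right) 52 = 208 - 104 i$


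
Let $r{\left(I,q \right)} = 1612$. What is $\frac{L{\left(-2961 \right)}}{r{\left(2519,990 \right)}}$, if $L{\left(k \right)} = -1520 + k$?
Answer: $- \frac{4481}{1612} \approx -2.7798$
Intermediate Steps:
$\frac{L{\left(-2961 \right)}}{r{\left(2519,990 \right)}} = \frac{-1520 - 2961}{1612} = \left(-4481\right) \frac{1}{1612} = - \frac{4481}{1612}$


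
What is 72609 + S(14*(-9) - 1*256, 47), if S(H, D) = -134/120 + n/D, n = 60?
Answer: 204757831/2820 ≈ 72609.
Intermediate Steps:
S(H, D) = -67/60 + 60/D (S(H, D) = -134/120 + 60/D = -134*1/120 + 60/D = -67/60 + 60/D)
72609 + S(14*(-9) - 1*256, 47) = 72609 + (-67/60 + 60/47) = 72609 + 451/2820 = 204757831/2820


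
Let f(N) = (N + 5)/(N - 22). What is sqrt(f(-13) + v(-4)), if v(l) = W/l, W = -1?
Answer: sqrt(2345)/70 ≈ 0.69179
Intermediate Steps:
f(N) = (5 + N)/(-22 + N)
v(l) = -1/l
sqrt(f(-13) + v(-4)) = sqrt((5 - 13)/(-22 - 13) - 1/(-4)) = sqrt(-8/(-35) - 1*(-1/4)) = sqrt(-1/35*(-8) + 1/4) = sqrt(8/35 + 1/4) = sqrt(67/140) = sqrt(2345)/70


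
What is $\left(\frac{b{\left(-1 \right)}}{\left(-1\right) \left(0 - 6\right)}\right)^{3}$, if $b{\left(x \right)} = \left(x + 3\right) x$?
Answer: $- \frac{1}{27} \approx -0.037037$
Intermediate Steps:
$b{\left(x \right)} = x \left(3 + x\right)$ ($b{\left(x \right)} = \left(3 + x\right) x = x \left(3 + x\right)$)
$\left(\frac{b{\left(-1 \right)}}{\left(-1\right) \left(0 - 6\right)}\right)^{3} = \left(\frac{\left(-1\right) \left(3 - 1\right)}{\left(-1\right) \left(0 - 6\right)}\right)^{3} = \left(\frac{\left(-1\right) 2}{\left(-1\right) \left(-6\right)}\right)^{3} = \left(- \frac{2}{6}\right)^{3} = \left(\left(-2\right) \frac{1}{6}\right)^{3} = \left(- \frac{1}{3}\right)^{3} = - \frac{1}{27}$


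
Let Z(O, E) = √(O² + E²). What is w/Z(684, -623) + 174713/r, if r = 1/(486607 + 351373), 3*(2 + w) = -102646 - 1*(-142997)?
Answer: 146405999740 + 8069*√5065/39507 ≈ 1.4641e+11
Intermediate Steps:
Z(O, E) = √(E² + O²)
w = 40345/3 (w = -2 + (-102646 - 1*(-142997))/3 = -2 + (-102646 + 142997)/3 = -2 + (⅓)*40351 = -2 + 40351/3 = 40345/3 ≈ 13448.)
r = 1/837980 ≈ 1.1933e-6
w/Z(684, -623) + 174713/r = 40345/(3*(√((-623)² + 684²))) + 174713/(1/837980) = 40345/(3*(√(388129 + 467856))) + 174713*837980 = 40345/(3*(√855985)) + 146405999740 = 40345/(3*((13*√5065))) + 146405999740 = 40345*(√5065/65845)/3 + 146405999740 = 8069*√5065/39507 + 146405999740 = 146405999740 + 8069*√5065/39507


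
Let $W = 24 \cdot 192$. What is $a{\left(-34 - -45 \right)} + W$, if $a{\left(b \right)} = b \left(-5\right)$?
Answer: $4553$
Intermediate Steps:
$a{\left(b \right)} = - 5 b$
$W = 4608$
$a{\left(-34 - -45 \right)} + W = - 5 \left(-34 - -45\right) + 4608 = - 5 \left(-34 + 45\right) + 4608 = \left(-5\right) 11 + 4608 = -55 + 4608 = 4553$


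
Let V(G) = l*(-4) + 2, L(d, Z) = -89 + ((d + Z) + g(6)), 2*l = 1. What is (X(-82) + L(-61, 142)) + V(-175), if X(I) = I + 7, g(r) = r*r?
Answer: -47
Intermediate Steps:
l = ½ (l = (½)*1 = ½ ≈ 0.50000)
g(r) = r²
X(I) = 7 + I
L(d, Z) = -53 + Z + d (L(d, Z) = -89 + ((d + Z) + 6²) = -89 + ((Z + d) + 36) = -89 + (36 + Z + d) = -53 + Z + d)
V(G) = 0 (V(G) = (½)*(-4) + 2 = -2 + 2 = 0)
(X(-82) + L(-61, 142)) + V(-175) = ((7 - 82) + (-53 + 142 - 61)) + 0 = (-75 + 28) + 0 = -47 + 0 = -47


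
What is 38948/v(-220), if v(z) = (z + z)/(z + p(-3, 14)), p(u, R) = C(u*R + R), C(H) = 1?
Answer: 2132403/110 ≈ 19385.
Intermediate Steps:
p(u, R) = 1
v(z) = 2*z/(1 + z) (v(z) = (z + z)/(z + 1) = (2*z)/(1 + z) = 2*z/(1 + z))
38948/v(-220) = 38948/((2*(-220)/(1 - 220))) = 38948/((2*(-220)/(-219))) = 38948/((2*(-220)*(-1/219))) = 38948/(440/219) = 38948*(219/440) = 2132403/110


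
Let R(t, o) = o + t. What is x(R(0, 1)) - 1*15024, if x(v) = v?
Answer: -15023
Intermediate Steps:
x(R(0, 1)) - 1*15024 = (1 + 0) - 1*15024 = 1 - 15024 = -15023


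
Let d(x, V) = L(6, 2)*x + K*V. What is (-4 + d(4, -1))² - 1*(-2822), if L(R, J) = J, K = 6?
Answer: 2826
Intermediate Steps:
d(x, V) = 2*x + 6*V
(-4 + d(4, -1))² - 1*(-2822) = (-4 + (2*4 + 6*(-1)))² - 1*(-2822) = (-4 + (8 - 6))² + 2822 = (-4 + 2)² + 2822 = (-2)² + 2822 = 4 + 2822 = 2826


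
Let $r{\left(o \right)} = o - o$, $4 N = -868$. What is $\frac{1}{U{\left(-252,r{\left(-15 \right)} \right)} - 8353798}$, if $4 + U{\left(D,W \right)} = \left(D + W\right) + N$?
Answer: $- \frac{1}{8354271} \approx -1.197 \cdot 10^{-7}$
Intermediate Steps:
$N = -217$ ($N = \frac{1}{4} \left(-868\right) = -217$)
$r{\left(o \right)} = 0$
$U{\left(D,W \right)} = -221 + D + W$ ($U{\left(D,W \right)} = -4 - \left(217 - D - W\right) = -4 + \left(-217 + D + W\right) = -221 + D + W$)
$\frac{1}{U{\left(-252,r{\left(-15 \right)} \right)} - 8353798} = \frac{1}{\left(-221 - 252 + 0\right) - 8353798} = \frac{1}{-473 - 8353798} = \frac{1}{-8354271} = - \frac{1}{8354271}$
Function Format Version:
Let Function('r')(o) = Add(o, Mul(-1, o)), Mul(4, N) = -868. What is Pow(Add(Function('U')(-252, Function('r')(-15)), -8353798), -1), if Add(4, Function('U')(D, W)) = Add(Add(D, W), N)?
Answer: Rational(-1, 8354271) ≈ -1.1970e-7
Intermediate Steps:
N = -217 (N = Mul(Rational(1, 4), -868) = -217)
Function('r')(o) = 0
Function('U')(D, W) = Add(-221, D, W) (Function('U')(D, W) = Add(-4, Add(Add(D, W), -217)) = Add(-4, Add(-217, D, W)) = Add(-221, D, W))
Pow(Add(Function('U')(-252, Function('r')(-15)), -8353798), -1) = Pow(Add(Add(-221, -252, 0), -8353798), -1) = Pow(Add(-473, -8353798), -1) = Pow(-8354271, -1) = Rational(-1, 8354271)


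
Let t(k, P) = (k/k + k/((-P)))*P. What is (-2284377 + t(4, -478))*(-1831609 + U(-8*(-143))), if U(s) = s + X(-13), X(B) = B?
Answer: 4182384132602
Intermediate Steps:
t(k, P) = P*(1 - k/P) (t(k, P) = (1 + k*(-1/P))*P = (1 - k/P)*P = P*(1 - k/P))
U(s) = -13 + s (U(s) = s - 13 = -13 + s)
(-2284377 + t(4, -478))*(-1831609 + U(-8*(-143))) = (-2284377 + (-478 - 1*4))*(-1831609 + (-13 - 8*(-143))) = (-2284377 + (-478 - 4))*(-1831609 + (-13 + 1144)) = (-2284377 - 482)*(-1831609 + 1131) = -2284859*(-1830478) = 4182384132602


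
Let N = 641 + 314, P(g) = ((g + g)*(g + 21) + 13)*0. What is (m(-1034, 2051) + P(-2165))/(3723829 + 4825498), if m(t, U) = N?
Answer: 955/8549327 ≈ 0.00011170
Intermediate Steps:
P(g) = 0 (P(g) = ((2*g)*(21 + g) + 13)*0 = (2*g*(21 + g) + 13)*0 = (13 + 2*g*(21 + g))*0 = 0)
N = 955
m(t, U) = 955
(m(-1034, 2051) + P(-2165))/(3723829 + 4825498) = (955 + 0)/(3723829 + 4825498) = 955/8549327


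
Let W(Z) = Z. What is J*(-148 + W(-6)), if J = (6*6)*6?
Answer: -33264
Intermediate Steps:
J = 216 (J = 36*6 = 216)
J*(-148 + W(-6)) = 216*(-148 - 6) = 216*(-154) = -33264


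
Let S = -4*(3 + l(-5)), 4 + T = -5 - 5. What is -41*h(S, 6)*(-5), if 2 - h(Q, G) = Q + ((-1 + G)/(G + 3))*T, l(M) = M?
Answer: 3280/9 ≈ 364.44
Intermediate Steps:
T = -14 (T = -4 + (-5 - 5) = -4 - 10 = -14)
S = 8 (S = -4*(3 - 5) = -4*(-2) = 8)
h(Q, G) = 2 - Q + 14*(-1 + G)/(3 + G) (h(Q, G) = 2 - (Q + ((-1 + G)/(G + 3))*(-14)) = 2 - (Q + ((-1 + G)/(3 + G))*(-14)) = 2 - (Q - 14*(-1 + G)/(3 + G)) = 2 + (-Q + 14*(-1 + G)/(3 + G)) = 2 - Q + 14*(-1 + G)/(3 + G))
-41*h(S, 6)*(-5) = -41*(-8 - 3*8 + 16*6 - 1*6*8)/(3 + 6)*(-5) = -41*(-8 - 24 + 96 - 48)/9*(-5) = -41*16/9*(-5) = -656/9*(-5) = 3280/9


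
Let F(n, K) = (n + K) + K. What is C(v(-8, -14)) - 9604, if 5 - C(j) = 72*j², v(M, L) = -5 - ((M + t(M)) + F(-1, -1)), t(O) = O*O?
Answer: -251807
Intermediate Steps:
F(n, K) = n + 2*K (F(n, K) = (K + n) + K = n + 2*K)
t(O) = O²
v(M, L) = -2 - M - M² (v(M, L) = -5 - ((M + M²) + (-1 + 2*(-1))) = -5 - ((M + M²) + (-1 - 2)) = -5 - ((M + M²) - 3) = -5 - (-3 + M + M²) = -5 + (3 - M - M²) = -2 - M - M²)
C(j) = 5 - 72*j²
C(v(-8, -14)) - 9604 = (5 - 72*(-2 - 1*(-8) - 1*(-8)²)²) - 9604 = (5 - 72*(-2 + 8 - 1*64)²) - 9604 = (5 - 72*(-2 + 8 - 64)²) - 9604 = (5 - 72*(-58)²) - 9604 = (5 - 72*3364) - 9604 = (5 - 242208) - 9604 = -242203 - 9604 = -251807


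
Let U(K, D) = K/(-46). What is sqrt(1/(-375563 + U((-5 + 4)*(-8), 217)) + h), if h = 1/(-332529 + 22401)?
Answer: I*sqrt(2640512500304600103)/669717771996 ≈ 0.0024263*I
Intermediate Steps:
U(K, D) = -K/46 (U(K, D) = K*(-1/46) = -K/46)
h = -1/310128 (h = 1/(-310128) = -1/310128 ≈ -3.2245e-6)
sqrt(1/(-375563 + U((-5 + 4)*(-8), 217)) + h) = sqrt(1/(-375563 - (-5 + 4)*(-8)/46) - 1/310128) = sqrt(1/(-375563 - (-1)*(-8)/46) - 1/310128) = sqrt(1/(-375563 - 1/46*8) - 1/310128) = sqrt(1/(-375563 - 4/23) - 1/310128) = sqrt(1/(-8637953/23) - 1/310128) = sqrt(-23/8637953 - 1/310128) = sqrt(-15770897/2678871087984) = I*sqrt(2640512500304600103)/669717771996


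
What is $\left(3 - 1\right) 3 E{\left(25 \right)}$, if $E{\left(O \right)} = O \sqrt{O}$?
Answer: $750$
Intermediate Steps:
$E{\left(O \right)} = O^{\frac{3}{2}}$
$\left(3 - 1\right) 3 E{\left(25 \right)} = \left(3 - 1\right) 3 \cdot 25^{\frac{3}{2}} = 2 \cdot 3 \cdot 125 = 6 \cdot 125 = 750$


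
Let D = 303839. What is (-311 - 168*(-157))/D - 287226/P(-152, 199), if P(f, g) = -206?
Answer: 43637915002/31295417 ≈ 1394.4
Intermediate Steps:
(-311 - 168*(-157))/D - 287226/P(-152, 199) = (-311 - 168*(-157))/303839 - 287226/(-206) = (-311 + 26376)*(1/303839) - 287226*(-1/206) = 26065*(1/303839) + 143613/103 = 26065/303839 + 143613/103 = 43637915002/31295417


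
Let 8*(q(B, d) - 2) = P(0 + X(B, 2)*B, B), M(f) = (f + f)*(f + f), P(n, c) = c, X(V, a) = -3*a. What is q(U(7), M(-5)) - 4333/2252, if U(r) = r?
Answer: 4283/4504 ≈ 0.95093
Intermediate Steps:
M(f) = 4*f**2 (M(f) = (2*f)*(2*f) = 4*f**2)
q(B, d) = 2 + B/8
q(U(7), M(-5)) - 4333/2252 = (2 + (1/8)*7) - 4333/2252 = (2 + 7/8) - 4333/2252 = 23/8 - 1*4333/2252 = 23/8 - 4333/2252 = 4283/4504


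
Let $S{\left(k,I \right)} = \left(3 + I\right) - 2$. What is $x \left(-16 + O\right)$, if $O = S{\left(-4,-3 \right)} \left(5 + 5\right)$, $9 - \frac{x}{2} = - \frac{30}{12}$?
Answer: $-828$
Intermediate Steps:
$x = 23$ ($x = 18 - 2 \left(- \frac{30}{12}\right) = 18 - 2 \left(\left(-30\right) \frac{1}{12}\right) = 18 - -5 = 18 + 5 = 23$)
$S{\left(k,I \right)} = 1 + I$
$O = -20$ ($O = \left(1 - 3\right) \left(5 + 5\right) = \left(-2\right) 10 = -20$)
$x \left(-16 + O\right) = 23 \left(-16 - 20\right) = 23 \left(-36\right) = -828$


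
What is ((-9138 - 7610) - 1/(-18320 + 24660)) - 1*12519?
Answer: -185552781/6340 ≈ -29267.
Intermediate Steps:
((-9138 - 7610) - 1/(-18320 + 24660)) - 1*12519 = (-16748 - 1/6340) - 12519 = -106182321/6340 - 12519 = -185552781/6340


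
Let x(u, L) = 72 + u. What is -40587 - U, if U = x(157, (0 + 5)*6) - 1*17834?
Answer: -22982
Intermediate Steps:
U = -17605 (U = (72 + 157) - 1*17834 = 229 - 17834 = -17605)
-40587 - U = -40587 - 1*(-17605) = -40587 + 17605 = -22982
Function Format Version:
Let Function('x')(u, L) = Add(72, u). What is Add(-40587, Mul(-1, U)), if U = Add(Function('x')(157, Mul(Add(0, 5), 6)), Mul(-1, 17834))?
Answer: -22982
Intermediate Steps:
U = -17605 (U = Add(Add(72, 157), Mul(-1, 17834)) = Add(229, -17834) = -17605)
Add(-40587, Mul(-1, U)) = Add(-40587, Mul(-1, -17605)) = Add(-40587, 17605) = -22982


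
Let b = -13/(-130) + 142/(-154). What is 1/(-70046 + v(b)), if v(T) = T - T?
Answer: -1/70046 ≈ -1.4276e-5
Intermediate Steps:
b = -633/770 (b = -13*(-1/130) + 142*(-1/154) = ⅒ - 71/77 = -633/770 ≈ -0.82208)
v(T) = 0
1/(-70046 + v(b)) = 1/(-70046 + 0) = 1/(-70046) = -1/70046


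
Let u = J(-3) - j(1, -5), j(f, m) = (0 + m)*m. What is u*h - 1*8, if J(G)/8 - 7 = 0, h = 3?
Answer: 85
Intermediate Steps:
j(f, m) = m**2 (j(f, m) = m*m = m**2)
J(G) = 56 (J(G) = 56 + 8*0 = 56 + 0 = 56)
u = 31 (u = 56 - 1*(-5)**2 = 56 - 1*25 = 56 - 25 = 31)
u*h - 1*8 = 31*3 - 1*8 = 93 - 8 = 85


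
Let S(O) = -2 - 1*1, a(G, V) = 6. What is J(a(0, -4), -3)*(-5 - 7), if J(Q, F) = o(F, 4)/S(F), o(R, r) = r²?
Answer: 64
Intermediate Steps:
S(O) = -3 (S(O) = -2 - 1 = -3)
J(Q, F) = -16/3 (J(Q, F) = 4²/(-3) = 16*(-⅓) = -16/3)
J(a(0, -4), -3)*(-5 - 7) = -16*(-5 - 7)/3 = -16/3*(-12) = 64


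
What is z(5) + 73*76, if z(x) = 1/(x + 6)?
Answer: 61029/11 ≈ 5548.1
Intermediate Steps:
z(x) = 1/(6 + x)
z(5) + 73*76 = 1/(6 + 5) + 73*76 = 1/11 + 5548 = 61029/11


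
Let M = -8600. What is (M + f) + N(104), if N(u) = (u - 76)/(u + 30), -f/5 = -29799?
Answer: 9406479/67 ≈ 1.4040e+5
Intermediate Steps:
f = 148995 (f = -5*(-29799) = 148995)
N(u) = (-76 + u)/(30 + u)
(M + f) + N(104) = (-8600 + 148995) + (-76 + 104)/(30 + 104) = 140395 + 28/134 = 140395 + (1/134)*28 = 140395 + 14/67 = 9406479/67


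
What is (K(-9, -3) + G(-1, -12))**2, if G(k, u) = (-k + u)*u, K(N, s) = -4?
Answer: 16384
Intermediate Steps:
G(k, u) = u*(u - k) (G(k, u) = (u - k)*u = u*(u - k))
(K(-9, -3) + G(-1, -12))**2 = (-4 - 12*(-12 - 1*(-1)))**2 = (-4 - 12*(-12 + 1))**2 = (-4 - 12*(-11))**2 = (-4 + 132)**2 = 128**2 = 16384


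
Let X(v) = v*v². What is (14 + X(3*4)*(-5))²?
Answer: 74407876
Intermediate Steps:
X(v) = v³
(14 + X(3*4)*(-5))² = (14 + (3*4)³*(-5))² = (14 + 12³*(-5))² = (14 + 1728*(-5))² = (14 - 8640)² = (-8626)² = 74407876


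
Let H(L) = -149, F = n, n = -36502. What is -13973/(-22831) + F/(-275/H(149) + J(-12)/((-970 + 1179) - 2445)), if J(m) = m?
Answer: -34705331477393/1759950466 ≈ -19720.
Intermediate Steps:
F = -36502
-13973/(-22831) + F/(-275/H(149) + J(-12)/((-970 + 1179) - 2445)) = -13973/(-22831) - 36502/(-275/(-149) - 12/((-970 + 1179) - 2445)) = -13973*(-1/22831) - 36502/(-275*(-1/149) - 12/(209 - 2445)) = 13973/22831 - 36502/(275/149 - 12/(-2236)) = 13973/22831 - 36502/(275/149 - 12*(-1/2236)) = 13973/22831 - 36502/(275/149 + 3/559) = 13973/22831 - 36502/154172/83291 = 13973/22831 - 36502*83291/154172 = 13973/22831 - 1520144041/77086 = -34705331477393/1759950466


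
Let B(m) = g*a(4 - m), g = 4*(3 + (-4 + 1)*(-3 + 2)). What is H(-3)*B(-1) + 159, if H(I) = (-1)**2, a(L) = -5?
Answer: 39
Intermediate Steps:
H(I) = 1
g = 24 (g = 4*(3 - 3*(-1)) = 4*(3 + 3) = 4*6 = 24)
B(m) = -120 (B(m) = 24*(-5) = -120)
H(-3)*B(-1) + 159 = 1*(-120) + 159 = -120 + 159 = 39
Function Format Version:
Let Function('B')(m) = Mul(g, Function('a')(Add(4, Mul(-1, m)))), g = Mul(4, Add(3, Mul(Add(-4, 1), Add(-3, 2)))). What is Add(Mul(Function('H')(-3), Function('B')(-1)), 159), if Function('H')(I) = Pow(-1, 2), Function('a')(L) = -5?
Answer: 39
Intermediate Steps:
Function('H')(I) = 1
g = 24 (g = Mul(4, Add(3, Mul(-3, -1))) = Mul(4, Add(3, 3)) = Mul(4, 6) = 24)
Function('B')(m) = -120 (Function('B')(m) = Mul(24, -5) = -120)
Add(Mul(Function('H')(-3), Function('B')(-1)), 159) = Add(Mul(1, -120), 159) = Add(-120, 159) = 39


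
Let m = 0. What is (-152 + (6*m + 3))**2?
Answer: 22201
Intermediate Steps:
(-152 + (6*m + 3))**2 = (-152 + (6*0 + 3))**2 = (-152 + (0 + 3))**2 = (-152 + 3)**2 = (-149)**2 = 22201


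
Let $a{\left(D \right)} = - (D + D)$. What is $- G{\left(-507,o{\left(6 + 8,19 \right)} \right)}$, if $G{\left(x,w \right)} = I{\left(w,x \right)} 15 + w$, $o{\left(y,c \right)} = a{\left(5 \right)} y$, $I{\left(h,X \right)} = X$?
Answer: $7745$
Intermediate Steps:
$a{\left(D \right)} = - 2 D$
$o{\left(y,c \right)} = - 10 y$ ($o{\left(y,c \right)} = \left(-2\right) 5 y = - 10 y$)
$G{\left(x,w \right)} = w + 15 x$ ($G{\left(x,w \right)} = x 15 + w = 15 x + w = w + 15 x$)
$- G{\left(-507,o{\left(6 + 8,19 \right)} \right)} = - (- 10 \left(6 + 8\right) + 15 \left(-507\right)) = - (\left(-10\right) 14 - 7605) = - (-140 - 7605) = \left(-1\right) \left(-7745\right) = 7745$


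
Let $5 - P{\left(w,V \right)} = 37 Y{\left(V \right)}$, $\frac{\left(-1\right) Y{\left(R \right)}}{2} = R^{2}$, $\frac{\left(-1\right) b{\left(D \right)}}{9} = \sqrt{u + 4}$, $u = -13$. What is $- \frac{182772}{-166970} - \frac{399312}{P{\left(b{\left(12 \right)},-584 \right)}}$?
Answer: $\frac{2273076922194}{2107006869265} \approx 1.0788$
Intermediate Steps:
$b{\left(D \right)} = - 27 i$ ($b{\left(D \right)} = - 9 \sqrt{-13 + 4} = - 9 \sqrt{-9} = - 9 \cdot 3 i = - 27 i$)
$Y{\left(R \right)} = - 2 R^{2}$
$P{\left(w,V \right)} = 5 + 74 V^{2}$ ($P{\left(w,V \right)} = 5 - 37 \left(- 2 V^{2}\right) = 5 - - 74 V^{2} = 5 + 74 V^{2}$)
$- \frac{182772}{-166970} - \frac{399312}{P{\left(b{\left(12 \right)},-584 \right)}} = - \frac{182772}{-166970} - \frac{399312}{5 + 74 \left(-584\right)^{2}} = \left(-182772\right) \left(- \frac{1}{166970}\right) - \frac{399312}{5 + 74 \cdot 341056} = \frac{91386}{83485} - \frac{399312}{5 + 25238144} = \frac{91386}{83485} - \frac{399312}{25238149} = \frac{2273076922194}{2107006869265}$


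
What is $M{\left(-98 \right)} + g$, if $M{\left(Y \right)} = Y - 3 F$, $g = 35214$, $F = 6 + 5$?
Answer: $35083$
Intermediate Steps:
$F = 11$
$M{\left(Y \right)} = -33 + Y$ ($M{\left(Y \right)} = Y - 33 = -33 + Y$)
$M{\left(-98 \right)} + g = \left(-33 - 98\right) + 35214 = -131 + 35214 = 35083$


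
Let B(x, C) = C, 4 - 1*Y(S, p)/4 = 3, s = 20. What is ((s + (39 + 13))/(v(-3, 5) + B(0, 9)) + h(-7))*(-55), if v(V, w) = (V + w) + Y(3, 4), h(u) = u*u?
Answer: -2959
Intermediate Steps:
Y(S, p) = 4 (Y(S, p) = 16 - 4*3 = 16 - 12 = 4)
h(u) = u²
v(V, w) = 4 + V + w (v(V, w) = (V + w) + 4 = 4 + V + w)
((s + (39 + 13))/(v(-3, 5) + B(0, 9)) + h(-7))*(-55) = ((20 + (39 + 13))/((4 - 3 + 5) + 9) + (-7)²)*(-55) = ((20 + 52)/(6 + 9) + 49)*(-55) = (72/15 + 49)*(-55) = (72*(1/15) + 49)*(-55) = (24/5 + 49)*(-55) = (269/5)*(-55) = -2959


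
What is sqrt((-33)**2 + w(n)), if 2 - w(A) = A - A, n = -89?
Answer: sqrt(1091) ≈ 33.030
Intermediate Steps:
w(A) = 2 (w(A) = 2 - (A - A) = 2 - 1*0 = 2 + 0 = 2)
sqrt((-33)**2 + w(n)) = sqrt((-33)**2 + 2) = sqrt(1089 + 2) = sqrt(1091)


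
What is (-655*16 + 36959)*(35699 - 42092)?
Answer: -169280247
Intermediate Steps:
(-655*16 + 36959)*(35699 - 42092) = (-10480 + 36959)*(-6393) = 26479*(-6393) = -169280247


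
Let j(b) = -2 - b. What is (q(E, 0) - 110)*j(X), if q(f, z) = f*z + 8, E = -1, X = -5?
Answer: -306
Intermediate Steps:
q(f, z) = 8 + f*z
(q(E, 0) - 110)*j(X) = ((8 - 1*0) - 110)*(-2 - 1*(-5)) = ((8 + 0) - 110)*(-2 + 5) = (8 - 110)*3 = -102*3 = -306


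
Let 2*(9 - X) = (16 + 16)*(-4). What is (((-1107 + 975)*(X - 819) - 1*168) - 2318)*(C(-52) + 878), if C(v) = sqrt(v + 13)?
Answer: 84275708 + 95986*I*sqrt(39) ≈ 8.4276e+7 + 5.9943e+5*I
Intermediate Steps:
X = 73 (X = 9 - (16 + 16)*(-4)/2 = 9 - 16*(-4) = 9 - 1/2*(-128) = 9 + 64 = 73)
C(v) = sqrt(13 + v)
(((-1107 + 975)*(X - 819) - 1*168) - 2318)*(C(-52) + 878) = (((-1107 + 975)*(73 - 819) - 1*168) - 2318)*(sqrt(13 - 52) + 878) = ((-132*(-746) - 168) - 2318)*(sqrt(-39) + 878) = ((98472 - 168) - 2318)*(I*sqrt(39) + 878) = (98304 - 2318)*(878 + I*sqrt(39)) = 95986*(878 + I*sqrt(39)) = 84275708 + 95986*I*sqrt(39)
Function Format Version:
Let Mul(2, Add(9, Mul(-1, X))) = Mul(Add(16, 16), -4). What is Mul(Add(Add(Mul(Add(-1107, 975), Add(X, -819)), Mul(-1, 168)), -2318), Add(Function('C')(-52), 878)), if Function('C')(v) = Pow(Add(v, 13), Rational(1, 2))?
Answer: Add(84275708, Mul(95986, I, Pow(39, Rational(1, 2)))) ≈ Add(8.4276e+7, Mul(5.9943e+5, I))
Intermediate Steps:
X = 73 (X = Add(9, Mul(Rational(-1, 2), Mul(Add(16, 16), -4))) = Add(9, Mul(Rational(-1, 2), Mul(32, -4))) = Add(9, Mul(Rational(-1, 2), -128)) = Add(9, 64) = 73)
Function('C')(v) = Pow(Add(13, v), Rational(1, 2))
Mul(Add(Add(Mul(Add(-1107, 975), Add(X, -819)), Mul(-1, 168)), -2318), Add(Function('C')(-52), 878)) = Mul(Add(Add(Mul(Add(-1107, 975), Add(73, -819)), Mul(-1, 168)), -2318), Add(Pow(Add(13, -52), Rational(1, 2)), 878)) = Mul(Add(Add(Mul(-132, -746), -168), -2318), Add(Pow(-39, Rational(1, 2)), 878)) = Mul(Add(Add(98472, -168), -2318), Add(Mul(I, Pow(39, Rational(1, 2))), 878)) = Mul(Add(98304, -2318), Add(878, Mul(I, Pow(39, Rational(1, 2))))) = Mul(95986, Add(878, Mul(I, Pow(39, Rational(1, 2))))) = Add(84275708, Mul(95986, I, Pow(39, Rational(1, 2))))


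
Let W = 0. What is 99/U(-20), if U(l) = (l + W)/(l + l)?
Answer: 198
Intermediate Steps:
U(l) = ½ (U(l) = (l + 0)/(l + l) = l/((2*l)) = l*(1/(2*l)) = ½)
99/U(-20) = 99/(½) = 99*2 = 198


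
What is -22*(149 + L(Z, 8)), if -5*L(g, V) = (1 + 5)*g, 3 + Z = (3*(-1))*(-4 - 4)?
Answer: -13618/5 ≈ -2723.6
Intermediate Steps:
Z = 21 (Z = -3 + (3*(-1))*(-4 - 4) = -3 - 3*(-8) = -3 + 24 = 21)
L(g, V) = -6*g/5 (L(g, V) = -(1 + 5)*g/5 = -6*g/5)
-22*(149 + L(Z, 8)) = -22*(149 - 6/5*21) = -22*(149 - 126/5) = -22*619/5 = -13618/5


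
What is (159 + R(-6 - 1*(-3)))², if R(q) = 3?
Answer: 26244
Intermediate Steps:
(159 + R(-6 - 1*(-3)))² = (159 + 3)² = 162² = 26244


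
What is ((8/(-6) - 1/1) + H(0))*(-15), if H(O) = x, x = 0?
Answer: 35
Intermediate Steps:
H(O) = 0
((8/(-6) - 1/1) + H(0))*(-15) = ((8/(-6) - 1/1) + 0)*(-15) = ((8*(-⅙) - 1*1) + 0)*(-15) = ((-4/3 - 1) + 0)*(-15) = (-7/3 + 0)*(-15) = -7/3*(-15) = 35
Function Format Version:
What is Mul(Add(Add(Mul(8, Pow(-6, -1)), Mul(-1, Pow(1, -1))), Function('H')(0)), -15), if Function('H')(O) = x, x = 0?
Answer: 35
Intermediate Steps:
Function('H')(O) = 0
Mul(Add(Add(Mul(8, Pow(-6, -1)), Mul(-1, Pow(1, -1))), Function('H')(0)), -15) = Mul(Add(Add(Mul(8, Pow(-6, -1)), Mul(-1, Pow(1, -1))), 0), -15) = Mul(Add(Add(Mul(8, Rational(-1, 6)), Mul(-1, 1)), 0), -15) = Mul(Add(Add(Rational(-4, 3), -1), 0), -15) = Mul(Add(Rational(-7, 3), 0), -15) = Mul(Rational(-7, 3), -15) = 35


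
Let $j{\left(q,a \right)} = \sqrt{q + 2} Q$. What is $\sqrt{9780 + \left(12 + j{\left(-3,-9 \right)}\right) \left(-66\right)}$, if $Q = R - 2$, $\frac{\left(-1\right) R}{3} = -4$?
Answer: $2 \sqrt{2247 - 165 i} \approx 94.869 - 3.4785 i$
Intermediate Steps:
$R = 12$ ($R = \left(-3\right) \left(-4\right) = 12$)
$Q = 10$ ($Q = 12 - 2 = 10$)
$j{\left(q,a \right)} = 10 \sqrt{2 + q}$ ($j{\left(q,a \right)} = \sqrt{q + 2} \cdot 10 = \sqrt{2 + q} 10 = 10 \sqrt{2 + q}$)
$\sqrt{9780 + \left(12 + j{\left(-3,-9 \right)}\right) \left(-66\right)} = \sqrt{9780 + \left(12 + 10 \sqrt{2 - 3}\right) \left(-66\right)} = \sqrt{9780 + \left(12 + 10 \sqrt{-1}\right) \left(-66\right)} = \sqrt{9780 + \left(12 + 10 i\right) \left(-66\right)} = \sqrt{9780 - \left(792 + 660 i\right)} = \sqrt{8988 - 660 i}$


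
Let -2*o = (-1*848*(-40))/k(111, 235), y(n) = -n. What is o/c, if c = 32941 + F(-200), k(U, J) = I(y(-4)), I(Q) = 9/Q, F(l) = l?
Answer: -67840/294669 ≈ -0.23022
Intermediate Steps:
k(U, J) = 9/4 (k(U, J) = 9/((-1*(-4))) = 9/4)
o = -67840/9 (o = --1*848*(-40)/(2*9/4) = -(-848*(-40))*4/(2*9) = -16960*4/9 = -½*135680/9 = -67840/9 ≈ -7537.8)
c = 32741 (c = 32941 - 200 = 32741)
o/c = -67840/9/32741 = -67840/9*1/32741 = -67840/294669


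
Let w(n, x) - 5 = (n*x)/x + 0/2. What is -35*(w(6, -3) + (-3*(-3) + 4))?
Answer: -840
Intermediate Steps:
w(n, x) = 5 + n (w(n, x) = 5 + ((n*x)/x + 0/2) = 5 + (n + 0*(½)) = 5 + (n + 0) = 5 + n)
-35*(w(6, -3) + (-3*(-3) + 4)) = -35*((5 + 6) + (-3*(-3) + 4)) = -35*(11 + (9 + 4)) = -35*(11 + 13) = -35*24 = -840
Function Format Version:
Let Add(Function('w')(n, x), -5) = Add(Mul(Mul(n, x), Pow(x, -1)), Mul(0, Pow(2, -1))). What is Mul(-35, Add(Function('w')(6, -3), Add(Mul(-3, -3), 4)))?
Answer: -840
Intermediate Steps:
Function('w')(n, x) = Add(5, n) (Function('w')(n, x) = Add(5, Add(Mul(Mul(n, x), Pow(x, -1)), Mul(0, Pow(2, -1)))) = Add(5, Add(n, Mul(0, Rational(1, 2)))) = Add(5, Add(n, 0)) = Add(5, n))
Mul(-35, Add(Function('w')(6, -3), Add(Mul(-3, -3), 4))) = Mul(-35, Add(Add(5, 6), Add(Mul(-3, -3), 4))) = Mul(-35, Add(11, Add(9, 4))) = Mul(-35, Add(11, 13)) = Mul(-35, 24) = -840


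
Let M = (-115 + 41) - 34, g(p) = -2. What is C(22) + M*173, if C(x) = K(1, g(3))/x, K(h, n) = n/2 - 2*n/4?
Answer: -18684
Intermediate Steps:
M = -108 (M = -74 - 34 = -108)
K(h, n) = 0 (K(h, n) = n*(1/2) - 2*n*(1/4) = n/2 - n/2 = 0)
C(x) = 0 (C(x) = 0/x = 0)
C(22) + M*173 = 0 - 108*173 = 0 - 18684 = -18684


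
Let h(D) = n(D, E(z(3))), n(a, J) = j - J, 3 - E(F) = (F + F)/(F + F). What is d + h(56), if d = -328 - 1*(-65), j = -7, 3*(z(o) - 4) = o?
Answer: -272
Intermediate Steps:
z(o) = 4 + o/3
E(F) = 2 (E(F) = 3 - (F + F)/(F + F) = 3 - 2*F/(2*F) = 3 - 2*F*1/(2*F) = 3 - 1*1 = 3 - 1 = 2)
n(a, J) = -7 - J
h(D) = -9 (h(D) = -7 - 1*2 = -7 - 2 = -9)
d = -263 (d = -328 + 65 = -263)
d + h(56) = -263 - 9 = -272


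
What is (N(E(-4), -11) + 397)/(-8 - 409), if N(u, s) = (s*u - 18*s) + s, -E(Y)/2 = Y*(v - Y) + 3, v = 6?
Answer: 230/417 ≈ 0.55156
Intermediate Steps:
E(Y) = -6 - 2*Y*(6 - Y) (E(Y) = -2*(Y*(6 - Y) + 3) = -2*(3 + Y*(6 - Y)) = -6 - 2*Y*(6 - Y))
N(u, s) = -17*s + s*u (N(u, s) = (-18*s + s*u) + s = -17*s + s*u)
(N(E(-4), -11) + 397)/(-8 - 409) = (-11*(-17 + (-6 - 12*(-4) + 2*(-4)²)) + 397)/(-8 - 409) = (-11*(-17 + (-6 + 48 + 2*16)) + 397)/(-417) = (-11*(-17 + (-6 + 48 + 32)) + 397)*(-1/417) = (-11*(-17 + 74) + 397)*(-1/417) = (-11*57 + 397)*(-1/417) = (-627 + 397)*(-1/417) = -230*(-1/417) = 230/417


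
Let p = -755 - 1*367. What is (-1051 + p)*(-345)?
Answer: 749685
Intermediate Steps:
p = -1122 (p = -755 - 367 = -1122)
(-1051 + p)*(-345) = (-1051 - 1122)*(-345) = -2173*(-345) = 749685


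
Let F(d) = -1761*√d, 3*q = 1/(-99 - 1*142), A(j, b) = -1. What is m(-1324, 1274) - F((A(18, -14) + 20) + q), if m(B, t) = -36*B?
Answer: 47664 + 1174*√2482782/241 ≈ 55340.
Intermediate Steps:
q = -1/723 (q = 1/(3*(-99 - 1*142)) = 1/(3*(-99 - 142)) = (⅓)/(-241) = (⅓)*(-1/241) = -1/723 ≈ -0.0013831)
m(-1324, 1274) - F((A(18, -14) + 20) + q) = -36*(-1324) - (-1761)*√((-1 + 20) - 1/723) = 47664 - (-1761)*√(19 - 1/723) = 47664 - (-1761)*√(13736/723) = 47664 - (-1761)*2*√2482782/723 = 47664 - (-1174)*√2482782/241 = 47664 + 1174*√2482782/241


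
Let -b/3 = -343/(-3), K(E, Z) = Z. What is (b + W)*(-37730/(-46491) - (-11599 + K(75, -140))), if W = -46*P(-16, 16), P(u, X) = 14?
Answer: -179566745491/15497 ≈ -1.1587e+7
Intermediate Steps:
W = -644 (W = -46*14 = -644)
b = -343 (b = -3*(-343)/(-3) = -(-1)*(-343) = -3*343/3 = -343)
(b + W)*(-37730/(-46491) - (-11599 + K(75, -140))) = (-343 - 644)*(-37730/(-46491) - (-11599 - 140)) = -987*(-37730*(-1/46491) - 1*(-11739)) = -987*(37730/46491 + 11739) = -987*545795579/46491 = -179566745491/15497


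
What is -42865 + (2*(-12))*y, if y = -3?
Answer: -42793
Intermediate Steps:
-42865 + (2*(-12))*y = -42865 + (2*(-12))*(-3) = -42865 - 24*(-3) = -42865 + 72 = -42793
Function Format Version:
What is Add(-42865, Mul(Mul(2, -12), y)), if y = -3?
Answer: -42793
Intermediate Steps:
Add(-42865, Mul(Mul(2, -12), y)) = Add(-42865, Mul(Mul(2, -12), -3)) = Add(-42865, Mul(-24, -3)) = Add(-42865, 72) = -42793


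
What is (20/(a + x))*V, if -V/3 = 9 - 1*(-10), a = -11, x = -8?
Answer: 60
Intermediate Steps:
V = -57 (V = -3*(9 - 1*(-10)) = -3*(9 + 10) = -3*19 = -57)
(20/(a + x))*V = (20/(-11 - 8))*(-57) = (20/(-19))*(-57) = -1/19*20*(-57) = -20/19*(-57) = 60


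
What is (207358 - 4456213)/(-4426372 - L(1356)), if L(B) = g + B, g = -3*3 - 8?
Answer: 4248855/4427711 ≈ 0.95961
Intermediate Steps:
g = -17 (g = -9 - 8 = -17)
L(B) = -17 + B
(207358 - 4456213)/(-4426372 - L(1356)) = (207358 - 4456213)/(-4426372 - (-17 + 1356)) = -4248855/(-4426372 - 1*1339) = -4248855/(-4426372 - 1339) = -4248855/(-4427711) = -4248855*(-1/4427711) = 4248855/4427711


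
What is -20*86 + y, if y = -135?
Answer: -1855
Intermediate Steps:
-20*86 + y = -20*86 - 135 = -1720 - 135 = -1855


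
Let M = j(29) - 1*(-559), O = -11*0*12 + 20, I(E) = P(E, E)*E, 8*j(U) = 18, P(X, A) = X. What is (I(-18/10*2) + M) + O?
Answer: 59421/100 ≈ 594.21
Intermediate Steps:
j(U) = 9/4 (j(U) = (⅛)*18 = 9/4)
I(E) = E² (I(E) = E*E = E²)
O = 20 (O = 0*12 + 20 = 0 + 20 = 20)
M = 2245/4 (M = 9/4 - 1*(-559) = 9/4 + 559 = 2245/4 ≈ 561.25)
(I(-18/10*2) + M) + O = ((-18/10*2)² + 2245/4) + 20 = ((-18*⅒*2)² + 2245/4) + 20 = ((-9/5*2)² + 2245/4) + 20 = ((-18/5)² + 2245/4) + 20 = (324/25 + 2245/4) + 20 = 57421/100 + 20 = 59421/100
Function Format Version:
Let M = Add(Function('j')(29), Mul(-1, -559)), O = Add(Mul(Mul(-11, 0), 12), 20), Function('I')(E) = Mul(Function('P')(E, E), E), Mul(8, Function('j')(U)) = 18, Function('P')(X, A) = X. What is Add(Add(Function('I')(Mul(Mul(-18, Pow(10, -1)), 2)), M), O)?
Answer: Rational(59421, 100) ≈ 594.21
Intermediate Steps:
Function('j')(U) = Rational(9, 4) (Function('j')(U) = Mul(Rational(1, 8), 18) = Rational(9, 4))
Function('I')(E) = Pow(E, 2) (Function('I')(E) = Mul(E, E) = Pow(E, 2))
O = 20 (O = Add(Mul(0, 12), 20) = Add(0, 20) = 20)
M = Rational(2245, 4) (M = Add(Rational(9, 4), Mul(-1, -559)) = Add(Rational(9, 4), 559) = Rational(2245, 4) ≈ 561.25)
Add(Add(Function('I')(Mul(Mul(-18, Pow(10, -1)), 2)), M), O) = Add(Add(Pow(Mul(Mul(-18, Pow(10, -1)), 2), 2), Rational(2245, 4)), 20) = Add(Add(Pow(Mul(Mul(-18, Rational(1, 10)), 2), 2), Rational(2245, 4)), 20) = Add(Add(Pow(Mul(Rational(-9, 5), 2), 2), Rational(2245, 4)), 20) = Add(Add(Pow(Rational(-18, 5), 2), Rational(2245, 4)), 20) = Add(Add(Rational(324, 25), Rational(2245, 4)), 20) = Add(Rational(57421, 100), 20) = Rational(59421, 100)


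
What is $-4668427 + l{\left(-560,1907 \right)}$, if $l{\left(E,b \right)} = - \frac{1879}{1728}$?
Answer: $- \frac{8067043735}{1728} \approx -4.6684 \cdot 10^{6}$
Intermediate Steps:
$l{\left(E,b \right)} = - \frac{1879}{1728}$ ($l{\left(E,b \right)} = \left(-1879\right) \frac{1}{1728} = - \frac{1879}{1728}$)
$-4668427 + l{\left(-560,1907 \right)} = -4668427 - \frac{1879}{1728} = - \frac{8067043735}{1728}$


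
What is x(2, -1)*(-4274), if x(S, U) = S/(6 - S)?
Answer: -2137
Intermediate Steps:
x(2, -1)*(-4274) = -1*2/(-6 + 2)*(-4274) = -1*2/(-4)*(-4274) = -1*2*(-¼)*(-4274) = (½)*(-4274) = -2137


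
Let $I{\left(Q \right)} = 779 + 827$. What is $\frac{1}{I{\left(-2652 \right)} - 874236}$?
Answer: $- \frac{1}{872630} \approx -1.146 \cdot 10^{-6}$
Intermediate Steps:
$I{\left(Q \right)} = 1606$
$\frac{1}{I{\left(-2652 \right)} - 874236} = \frac{1}{1606 - 874236} = \frac{1}{-872630} = - \frac{1}{872630}$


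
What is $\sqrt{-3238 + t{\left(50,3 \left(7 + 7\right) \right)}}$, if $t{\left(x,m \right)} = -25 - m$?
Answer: $i \sqrt{3305} \approx 57.489 i$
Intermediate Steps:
$\sqrt{-3238 + t{\left(50,3 \left(7 + 7\right) \right)}} = \sqrt{-3238 - \left(25 + 3 \left(7 + 7\right)\right)} = \sqrt{-3238 - \left(25 + 3 \cdot 14\right)} = \sqrt{-3238 - 67} = \sqrt{-3305} = i \sqrt{3305}$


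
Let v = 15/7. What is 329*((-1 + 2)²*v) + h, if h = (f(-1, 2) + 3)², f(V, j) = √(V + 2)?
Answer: 721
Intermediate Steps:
v = 15/7 (v = 15*(⅐) = 15/7 ≈ 2.1429)
f(V, j) = √(2 + V)
h = 16 (h = (√(2 - 1) + 3)² = (√1 + 3)² = (1 + 3)² = 4² = 16)
329*((-1 + 2)²*v) + h = 329*((-1 + 2)²*(15/7)) + 16 = 329*(1²*(15/7)) + 16 = 329*(1*(15/7)) + 16 = 329*(15/7) + 16 = 705 + 16 = 721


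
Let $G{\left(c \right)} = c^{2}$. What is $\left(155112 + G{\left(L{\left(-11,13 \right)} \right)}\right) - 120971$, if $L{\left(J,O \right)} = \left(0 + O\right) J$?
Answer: $54590$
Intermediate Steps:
$L{\left(J,O \right)} = J O$ ($L{\left(J,O \right)} = O J = J O$)
$\left(155112 + G{\left(L{\left(-11,13 \right)} \right)}\right) - 120971 = \left(155112 + \left(\left(-11\right) 13\right)^{2}\right) - 120971 = \left(155112 + \left(-143\right)^{2}\right) - 120971 = \left(155112 + 20449\right) - 120971 = 175561 - 120971 = 54590$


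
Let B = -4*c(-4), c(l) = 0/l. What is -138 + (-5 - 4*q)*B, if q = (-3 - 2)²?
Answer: -138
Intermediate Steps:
q = 25 (q = (-5)² = 25)
c(l) = 0
B = 0 (B = -4*0 = 0)
-138 + (-5 - 4*q)*B = -138 + (-5 - 4*25)*0 = -138 + (-5 - 100)*0 = -138 - 105*0 = -138 + 0 = -138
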